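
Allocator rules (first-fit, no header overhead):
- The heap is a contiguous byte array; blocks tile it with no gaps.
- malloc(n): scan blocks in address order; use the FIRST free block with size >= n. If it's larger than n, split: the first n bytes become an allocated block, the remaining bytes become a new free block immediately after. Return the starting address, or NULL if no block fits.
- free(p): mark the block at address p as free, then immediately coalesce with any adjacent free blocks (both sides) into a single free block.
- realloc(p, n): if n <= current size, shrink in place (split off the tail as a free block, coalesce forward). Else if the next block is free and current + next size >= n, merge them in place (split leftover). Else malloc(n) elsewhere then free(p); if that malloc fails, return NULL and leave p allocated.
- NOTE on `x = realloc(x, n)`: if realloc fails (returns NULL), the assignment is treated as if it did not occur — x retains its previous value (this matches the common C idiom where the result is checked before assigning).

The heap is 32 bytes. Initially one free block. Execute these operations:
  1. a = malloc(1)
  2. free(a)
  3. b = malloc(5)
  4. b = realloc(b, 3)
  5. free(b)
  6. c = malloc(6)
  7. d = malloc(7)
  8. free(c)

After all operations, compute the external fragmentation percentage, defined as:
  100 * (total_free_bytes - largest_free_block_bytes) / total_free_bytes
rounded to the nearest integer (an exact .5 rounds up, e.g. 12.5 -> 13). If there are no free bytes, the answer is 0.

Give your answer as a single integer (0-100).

Answer: 24

Derivation:
Op 1: a = malloc(1) -> a = 0; heap: [0-0 ALLOC][1-31 FREE]
Op 2: free(a) -> (freed a); heap: [0-31 FREE]
Op 3: b = malloc(5) -> b = 0; heap: [0-4 ALLOC][5-31 FREE]
Op 4: b = realloc(b, 3) -> b = 0; heap: [0-2 ALLOC][3-31 FREE]
Op 5: free(b) -> (freed b); heap: [0-31 FREE]
Op 6: c = malloc(6) -> c = 0; heap: [0-5 ALLOC][6-31 FREE]
Op 7: d = malloc(7) -> d = 6; heap: [0-5 ALLOC][6-12 ALLOC][13-31 FREE]
Op 8: free(c) -> (freed c); heap: [0-5 FREE][6-12 ALLOC][13-31 FREE]
Free blocks: [6 19] total_free=25 largest=19 -> 100*(25-19)/25 = 600/25 = 24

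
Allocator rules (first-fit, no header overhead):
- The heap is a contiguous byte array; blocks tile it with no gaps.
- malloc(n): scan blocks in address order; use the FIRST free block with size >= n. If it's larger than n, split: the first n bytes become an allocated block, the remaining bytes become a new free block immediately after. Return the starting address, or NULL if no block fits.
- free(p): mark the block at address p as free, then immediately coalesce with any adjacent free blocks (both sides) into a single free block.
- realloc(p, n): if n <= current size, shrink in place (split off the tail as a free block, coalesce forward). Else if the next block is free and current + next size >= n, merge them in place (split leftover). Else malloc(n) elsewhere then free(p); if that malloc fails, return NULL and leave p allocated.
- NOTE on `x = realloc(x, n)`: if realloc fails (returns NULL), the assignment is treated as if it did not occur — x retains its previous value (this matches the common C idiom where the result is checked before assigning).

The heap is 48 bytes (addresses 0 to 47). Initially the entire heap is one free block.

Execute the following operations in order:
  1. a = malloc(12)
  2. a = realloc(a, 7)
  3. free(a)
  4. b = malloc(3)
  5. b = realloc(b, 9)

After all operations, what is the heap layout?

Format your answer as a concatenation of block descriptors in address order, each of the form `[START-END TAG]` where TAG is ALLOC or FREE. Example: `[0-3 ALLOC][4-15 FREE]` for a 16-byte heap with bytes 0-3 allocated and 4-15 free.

Op 1: a = malloc(12) -> a = 0; heap: [0-11 ALLOC][12-47 FREE]
Op 2: a = realloc(a, 7) -> a = 0; heap: [0-6 ALLOC][7-47 FREE]
Op 3: free(a) -> (freed a); heap: [0-47 FREE]
Op 4: b = malloc(3) -> b = 0; heap: [0-2 ALLOC][3-47 FREE]
Op 5: b = realloc(b, 9) -> b = 0; heap: [0-8 ALLOC][9-47 FREE]

Answer: [0-8 ALLOC][9-47 FREE]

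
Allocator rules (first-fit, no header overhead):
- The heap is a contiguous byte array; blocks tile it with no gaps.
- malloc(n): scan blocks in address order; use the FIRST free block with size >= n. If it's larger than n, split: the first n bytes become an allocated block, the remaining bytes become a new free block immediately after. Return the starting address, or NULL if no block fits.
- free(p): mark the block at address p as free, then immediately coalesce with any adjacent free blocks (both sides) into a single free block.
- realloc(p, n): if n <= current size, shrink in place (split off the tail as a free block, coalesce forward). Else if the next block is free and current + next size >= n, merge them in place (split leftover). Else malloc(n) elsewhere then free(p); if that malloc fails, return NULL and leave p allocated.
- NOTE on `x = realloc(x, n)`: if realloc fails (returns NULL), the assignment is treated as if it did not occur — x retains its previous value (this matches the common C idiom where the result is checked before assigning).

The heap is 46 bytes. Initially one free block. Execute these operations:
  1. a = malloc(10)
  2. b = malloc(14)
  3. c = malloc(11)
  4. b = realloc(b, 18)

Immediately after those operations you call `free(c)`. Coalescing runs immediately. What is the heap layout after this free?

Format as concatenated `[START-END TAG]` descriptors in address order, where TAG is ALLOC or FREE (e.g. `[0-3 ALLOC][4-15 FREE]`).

Op 1: a = malloc(10) -> a = 0; heap: [0-9 ALLOC][10-45 FREE]
Op 2: b = malloc(14) -> b = 10; heap: [0-9 ALLOC][10-23 ALLOC][24-45 FREE]
Op 3: c = malloc(11) -> c = 24; heap: [0-9 ALLOC][10-23 ALLOC][24-34 ALLOC][35-45 FREE]
Op 4: b = realloc(b, 18) -> NULL (b unchanged); heap: [0-9 ALLOC][10-23 ALLOC][24-34 ALLOC][35-45 FREE]
free(c): c = 24 -> block [24-34 ALLOC]; mark free, coalesce with adjacent free neighbors -> [0-9 ALLOC][10-23 ALLOC][24-45 FREE]

Answer: [0-9 ALLOC][10-23 ALLOC][24-45 FREE]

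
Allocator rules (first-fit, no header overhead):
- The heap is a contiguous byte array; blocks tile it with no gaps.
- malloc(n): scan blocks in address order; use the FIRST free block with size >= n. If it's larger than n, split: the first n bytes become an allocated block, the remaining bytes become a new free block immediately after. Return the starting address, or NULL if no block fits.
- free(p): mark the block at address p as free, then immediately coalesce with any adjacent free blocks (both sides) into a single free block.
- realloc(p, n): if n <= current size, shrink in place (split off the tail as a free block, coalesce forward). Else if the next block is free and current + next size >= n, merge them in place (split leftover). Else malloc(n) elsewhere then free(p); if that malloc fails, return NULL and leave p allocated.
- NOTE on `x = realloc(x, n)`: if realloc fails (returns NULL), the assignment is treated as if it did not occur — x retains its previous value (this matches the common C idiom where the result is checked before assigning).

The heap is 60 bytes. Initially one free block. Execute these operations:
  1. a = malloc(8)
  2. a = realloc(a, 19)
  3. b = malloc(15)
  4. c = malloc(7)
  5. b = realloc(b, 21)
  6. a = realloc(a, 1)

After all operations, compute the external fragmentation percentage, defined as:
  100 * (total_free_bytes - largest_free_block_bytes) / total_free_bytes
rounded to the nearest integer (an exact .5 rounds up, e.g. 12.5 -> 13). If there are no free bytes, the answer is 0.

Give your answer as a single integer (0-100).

Answer: 49

Derivation:
Op 1: a = malloc(8) -> a = 0; heap: [0-7 ALLOC][8-59 FREE]
Op 2: a = realloc(a, 19) -> a = 0; heap: [0-18 ALLOC][19-59 FREE]
Op 3: b = malloc(15) -> b = 19; heap: [0-18 ALLOC][19-33 ALLOC][34-59 FREE]
Op 4: c = malloc(7) -> c = 34; heap: [0-18 ALLOC][19-33 ALLOC][34-40 ALLOC][41-59 FREE]
Op 5: b = realloc(b, 21) -> NULL (b unchanged); heap: [0-18 ALLOC][19-33 ALLOC][34-40 ALLOC][41-59 FREE]
Op 6: a = realloc(a, 1) -> a = 0; heap: [0-0 ALLOC][1-18 FREE][19-33 ALLOC][34-40 ALLOC][41-59 FREE]
Free blocks: [18 19] total_free=37 largest=19 -> 100*(37-19)/37 = 1800/37 ≈ 48.649 -> rounds to 49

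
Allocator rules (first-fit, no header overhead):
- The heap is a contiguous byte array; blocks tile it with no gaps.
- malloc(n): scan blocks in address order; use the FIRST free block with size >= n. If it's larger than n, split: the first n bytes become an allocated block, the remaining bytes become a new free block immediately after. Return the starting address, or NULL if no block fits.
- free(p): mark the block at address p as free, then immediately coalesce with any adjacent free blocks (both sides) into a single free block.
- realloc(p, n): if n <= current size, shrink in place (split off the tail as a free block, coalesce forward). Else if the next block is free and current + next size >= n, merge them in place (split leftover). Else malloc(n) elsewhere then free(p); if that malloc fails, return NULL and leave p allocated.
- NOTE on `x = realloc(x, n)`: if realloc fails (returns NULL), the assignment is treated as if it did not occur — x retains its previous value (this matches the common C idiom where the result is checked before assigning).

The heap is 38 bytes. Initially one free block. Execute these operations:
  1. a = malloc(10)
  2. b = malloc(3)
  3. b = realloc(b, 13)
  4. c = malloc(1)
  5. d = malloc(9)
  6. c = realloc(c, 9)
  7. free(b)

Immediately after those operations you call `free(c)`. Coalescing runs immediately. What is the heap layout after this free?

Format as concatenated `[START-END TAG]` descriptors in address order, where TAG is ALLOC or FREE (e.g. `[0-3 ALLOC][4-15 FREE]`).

Op 1: a = malloc(10) -> a = 0; heap: [0-9 ALLOC][10-37 FREE]
Op 2: b = malloc(3) -> b = 10; heap: [0-9 ALLOC][10-12 ALLOC][13-37 FREE]
Op 3: b = realloc(b, 13) -> b = 10; heap: [0-9 ALLOC][10-22 ALLOC][23-37 FREE]
Op 4: c = malloc(1) -> c = 23; heap: [0-9 ALLOC][10-22 ALLOC][23-23 ALLOC][24-37 FREE]
Op 5: d = malloc(9) -> d = 24; heap: [0-9 ALLOC][10-22 ALLOC][23-23 ALLOC][24-32 ALLOC][33-37 FREE]
Op 6: c = realloc(c, 9) -> NULL (c unchanged); heap: [0-9 ALLOC][10-22 ALLOC][23-23 ALLOC][24-32 ALLOC][33-37 FREE]
Op 7: free(b) -> (freed b); heap: [0-9 ALLOC][10-22 FREE][23-23 ALLOC][24-32 ALLOC][33-37 FREE]
free(c): c = 23 -> block [23-23 ALLOC]; mark free, coalesce with adjacent free neighbors -> [0-9 ALLOC][10-23 FREE][24-32 ALLOC][33-37 FREE]

Answer: [0-9 ALLOC][10-23 FREE][24-32 ALLOC][33-37 FREE]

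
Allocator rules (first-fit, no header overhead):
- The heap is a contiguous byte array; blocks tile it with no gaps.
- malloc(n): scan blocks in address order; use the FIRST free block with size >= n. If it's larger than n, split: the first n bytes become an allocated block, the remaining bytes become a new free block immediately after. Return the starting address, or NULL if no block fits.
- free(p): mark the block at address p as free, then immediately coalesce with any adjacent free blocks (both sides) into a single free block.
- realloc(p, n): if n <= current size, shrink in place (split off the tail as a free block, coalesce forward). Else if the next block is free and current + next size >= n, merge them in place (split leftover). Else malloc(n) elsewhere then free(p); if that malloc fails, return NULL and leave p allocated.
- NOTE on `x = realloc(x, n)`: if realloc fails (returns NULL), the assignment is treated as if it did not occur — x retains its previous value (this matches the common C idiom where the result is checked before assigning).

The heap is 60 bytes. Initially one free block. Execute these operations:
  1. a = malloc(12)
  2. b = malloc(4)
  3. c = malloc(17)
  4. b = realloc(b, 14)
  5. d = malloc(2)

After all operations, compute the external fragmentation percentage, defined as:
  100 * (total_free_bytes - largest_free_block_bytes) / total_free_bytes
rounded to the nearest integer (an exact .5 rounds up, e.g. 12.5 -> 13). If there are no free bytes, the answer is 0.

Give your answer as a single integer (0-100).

Op 1: a = malloc(12) -> a = 0; heap: [0-11 ALLOC][12-59 FREE]
Op 2: b = malloc(4) -> b = 12; heap: [0-11 ALLOC][12-15 ALLOC][16-59 FREE]
Op 3: c = malloc(17) -> c = 16; heap: [0-11 ALLOC][12-15 ALLOC][16-32 ALLOC][33-59 FREE]
Op 4: b = realloc(b, 14) -> b = 33; heap: [0-11 ALLOC][12-15 FREE][16-32 ALLOC][33-46 ALLOC][47-59 FREE]
Op 5: d = malloc(2) -> d = 12; heap: [0-11 ALLOC][12-13 ALLOC][14-15 FREE][16-32 ALLOC][33-46 ALLOC][47-59 FREE]
Free blocks: [2 13] total_free=15 largest=13 -> 100*(15-13)/15 = 200/15 ≈ 13.333 -> rounds to 13

Answer: 13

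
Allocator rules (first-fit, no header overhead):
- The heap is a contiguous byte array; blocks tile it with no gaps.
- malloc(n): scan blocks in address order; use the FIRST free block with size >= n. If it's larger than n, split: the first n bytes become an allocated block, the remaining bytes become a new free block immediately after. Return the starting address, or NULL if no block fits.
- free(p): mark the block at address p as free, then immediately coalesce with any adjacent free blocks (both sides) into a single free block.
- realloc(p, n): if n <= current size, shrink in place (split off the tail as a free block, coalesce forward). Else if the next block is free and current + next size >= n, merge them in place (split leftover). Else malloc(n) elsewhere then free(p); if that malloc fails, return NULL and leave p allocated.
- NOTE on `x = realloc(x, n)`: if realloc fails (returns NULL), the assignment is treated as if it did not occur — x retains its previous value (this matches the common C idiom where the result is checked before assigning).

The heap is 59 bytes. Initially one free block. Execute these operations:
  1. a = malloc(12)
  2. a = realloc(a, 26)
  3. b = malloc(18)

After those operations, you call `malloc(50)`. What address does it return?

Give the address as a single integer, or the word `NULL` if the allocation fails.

Op 1: a = malloc(12) -> a = 0; heap: [0-11 ALLOC][12-58 FREE]
Op 2: a = realloc(a, 26) -> a = 0; heap: [0-25 ALLOC][26-58 FREE]
Op 3: b = malloc(18) -> b = 26; heap: [0-25 ALLOC][26-43 ALLOC][44-58 FREE]
malloc(50): first-fit scan over [0-25 ALLOC][26-43 ALLOC][44-58 FREE] -> NULL

Answer: NULL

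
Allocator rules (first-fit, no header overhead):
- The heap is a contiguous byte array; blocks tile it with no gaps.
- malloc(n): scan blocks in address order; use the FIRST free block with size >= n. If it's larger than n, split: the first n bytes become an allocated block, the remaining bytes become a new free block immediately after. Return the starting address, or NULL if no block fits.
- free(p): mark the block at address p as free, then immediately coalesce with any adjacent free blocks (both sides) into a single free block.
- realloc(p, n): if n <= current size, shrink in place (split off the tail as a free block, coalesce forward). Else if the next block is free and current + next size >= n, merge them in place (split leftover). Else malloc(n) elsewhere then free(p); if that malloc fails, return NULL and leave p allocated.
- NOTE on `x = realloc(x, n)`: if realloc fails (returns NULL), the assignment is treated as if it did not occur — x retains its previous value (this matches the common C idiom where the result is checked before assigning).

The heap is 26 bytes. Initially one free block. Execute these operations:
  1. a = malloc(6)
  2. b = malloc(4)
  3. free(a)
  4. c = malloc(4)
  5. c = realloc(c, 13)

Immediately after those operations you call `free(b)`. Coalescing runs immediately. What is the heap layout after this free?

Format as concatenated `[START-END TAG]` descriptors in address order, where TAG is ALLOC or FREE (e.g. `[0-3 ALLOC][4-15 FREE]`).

Op 1: a = malloc(6) -> a = 0; heap: [0-5 ALLOC][6-25 FREE]
Op 2: b = malloc(4) -> b = 6; heap: [0-5 ALLOC][6-9 ALLOC][10-25 FREE]
Op 3: free(a) -> (freed a); heap: [0-5 FREE][6-9 ALLOC][10-25 FREE]
Op 4: c = malloc(4) -> c = 0; heap: [0-3 ALLOC][4-5 FREE][6-9 ALLOC][10-25 FREE]
Op 5: c = realloc(c, 13) -> c = 10; heap: [0-5 FREE][6-9 ALLOC][10-22 ALLOC][23-25 FREE]
free(b): b = 6 -> block [6-9 ALLOC]; mark free, coalesce with adjacent free neighbors -> [0-9 FREE][10-22 ALLOC][23-25 FREE]

Answer: [0-9 FREE][10-22 ALLOC][23-25 FREE]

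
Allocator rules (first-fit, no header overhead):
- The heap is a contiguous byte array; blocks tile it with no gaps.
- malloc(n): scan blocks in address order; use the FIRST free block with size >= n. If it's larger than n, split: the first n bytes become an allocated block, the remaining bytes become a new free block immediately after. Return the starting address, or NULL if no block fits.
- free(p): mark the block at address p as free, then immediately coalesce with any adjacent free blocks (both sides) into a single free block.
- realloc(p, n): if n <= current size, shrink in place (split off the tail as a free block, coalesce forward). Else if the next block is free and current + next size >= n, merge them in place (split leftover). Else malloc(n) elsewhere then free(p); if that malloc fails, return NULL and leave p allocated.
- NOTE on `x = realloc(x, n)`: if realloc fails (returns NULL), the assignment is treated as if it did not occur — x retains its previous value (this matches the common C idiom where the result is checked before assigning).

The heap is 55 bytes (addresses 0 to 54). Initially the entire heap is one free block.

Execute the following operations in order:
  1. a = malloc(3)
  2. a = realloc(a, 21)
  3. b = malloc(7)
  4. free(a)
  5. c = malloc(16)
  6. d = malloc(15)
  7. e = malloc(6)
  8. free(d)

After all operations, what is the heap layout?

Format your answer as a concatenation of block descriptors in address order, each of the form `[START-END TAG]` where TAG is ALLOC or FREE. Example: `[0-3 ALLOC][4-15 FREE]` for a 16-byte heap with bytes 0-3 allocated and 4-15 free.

Answer: [0-15 ALLOC][16-20 FREE][21-27 ALLOC][28-42 FREE][43-48 ALLOC][49-54 FREE]

Derivation:
Op 1: a = malloc(3) -> a = 0; heap: [0-2 ALLOC][3-54 FREE]
Op 2: a = realloc(a, 21) -> a = 0; heap: [0-20 ALLOC][21-54 FREE]
Op 3: b = malloc(7) -> b = 21; heap: [0-20 ALLOC][21-27 ALLOC][28-54 FREE]
Op 4: free(a) -> (freed a); heap: [0-20 FREE][21-27 ALLOC][28-54 FREE]
Op 5: c = malloc(16) -> c = 0; heap: [0-15 ALLOC][16-20 FREE][21-27 ALLOC][28-54 FREE]
Op 6: d = malloc(15) -> d = 28; heap: [0-15 ALLOC][16-20 FREE][21-27 ALLOC][28-42 ALLOC][43-54 FREE]
Op 7: e = malloc(6) -> e = 43; heap: [0-15 ALLOC][16-20 FREE][21-27 ALLOC][28-42 ALLOC][43-48 ALLOC][49-54 FREE]
Op 8: free(d) -> (freed d); heap: [0-15 ALLOC][16-20 FREE][21-27 ALLOC][28-42 FREE][43-48 ALLOC][49-54 FREE]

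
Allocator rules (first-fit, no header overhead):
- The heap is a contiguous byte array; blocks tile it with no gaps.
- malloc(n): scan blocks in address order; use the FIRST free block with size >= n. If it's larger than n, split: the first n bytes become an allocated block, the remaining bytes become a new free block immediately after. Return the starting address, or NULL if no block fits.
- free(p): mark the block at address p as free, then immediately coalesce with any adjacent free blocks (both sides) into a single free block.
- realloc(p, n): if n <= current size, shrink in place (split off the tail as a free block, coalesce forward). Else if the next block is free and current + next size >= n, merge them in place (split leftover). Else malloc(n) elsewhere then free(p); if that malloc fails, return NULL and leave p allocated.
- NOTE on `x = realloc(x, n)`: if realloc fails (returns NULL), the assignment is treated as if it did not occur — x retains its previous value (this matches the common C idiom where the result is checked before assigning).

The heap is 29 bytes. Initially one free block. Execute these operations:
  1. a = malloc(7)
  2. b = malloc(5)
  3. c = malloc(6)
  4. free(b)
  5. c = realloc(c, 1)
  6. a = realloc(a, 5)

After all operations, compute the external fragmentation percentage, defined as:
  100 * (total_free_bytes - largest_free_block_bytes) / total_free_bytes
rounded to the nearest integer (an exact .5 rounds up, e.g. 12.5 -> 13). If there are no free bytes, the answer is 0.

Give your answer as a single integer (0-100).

Answer: 30

Derivation:
Op 1: a = malloc(7) -> a = 0; heap: [0-6 ALLOC][7-28 FREE]
Op 2: b = malloc(5) -> b = 7; heap: [0-6 ALLOC][7-11 ALLOC][12-28 FREE]
Op 3: c = malloc(6) -> c = 12; heap: [0-6 ALLOC][7-11 ALLOC][12-17 ALLOC][18-28 FREE]
Op 4: free(b) -> (freed b); heap: [0-6 ALLOC][7-11 FREE][12-17 ALLOC][18-28 FREE]
Op 5: c = realloc(c, 1) -> c = 12; heap: [0-6 ALLOC][7-11 FREE][12-12 ALLOC][13-28 FREE]
Op 6: a = realloc(a, 5) -> a = 0; heap: [0-4 ALLOC][5-11 FREE][12-12 ALLOC][13-28 FREE]
Free blocks: [7 16] total_free=23 largest=16 -> 100*(23-16)/23 = 700/23 ≈ 30.435 -> rounds to 30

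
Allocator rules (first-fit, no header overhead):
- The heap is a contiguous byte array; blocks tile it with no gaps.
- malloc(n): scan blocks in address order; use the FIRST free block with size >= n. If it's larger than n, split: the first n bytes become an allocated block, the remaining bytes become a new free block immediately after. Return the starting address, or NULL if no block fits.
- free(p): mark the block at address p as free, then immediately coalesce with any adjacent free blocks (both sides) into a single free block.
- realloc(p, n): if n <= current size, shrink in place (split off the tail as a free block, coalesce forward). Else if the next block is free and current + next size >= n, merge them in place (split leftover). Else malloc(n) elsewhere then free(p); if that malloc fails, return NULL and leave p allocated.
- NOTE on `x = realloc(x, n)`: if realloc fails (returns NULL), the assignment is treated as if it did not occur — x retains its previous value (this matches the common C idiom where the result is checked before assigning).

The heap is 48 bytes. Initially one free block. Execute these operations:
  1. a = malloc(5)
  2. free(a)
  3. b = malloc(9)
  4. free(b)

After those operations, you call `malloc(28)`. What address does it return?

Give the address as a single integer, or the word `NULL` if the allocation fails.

Answer: 0

Derivation:
Op 1: a = malloc(5) -> a = 0; heap: [0-4 ALLOC][5-47 FREE]
Op 2: free(a) -> (freed a); heap: [0-47 FREE]
Op 3: b = malloc(9) -> b = 0; heap: [0-8 ALLOC][9-47 FREE]
Op 4: free(b) -> (freed b); heap: [0-47 FREE]
malloc(28): first-fit scan over [0-47 FREE] -> 0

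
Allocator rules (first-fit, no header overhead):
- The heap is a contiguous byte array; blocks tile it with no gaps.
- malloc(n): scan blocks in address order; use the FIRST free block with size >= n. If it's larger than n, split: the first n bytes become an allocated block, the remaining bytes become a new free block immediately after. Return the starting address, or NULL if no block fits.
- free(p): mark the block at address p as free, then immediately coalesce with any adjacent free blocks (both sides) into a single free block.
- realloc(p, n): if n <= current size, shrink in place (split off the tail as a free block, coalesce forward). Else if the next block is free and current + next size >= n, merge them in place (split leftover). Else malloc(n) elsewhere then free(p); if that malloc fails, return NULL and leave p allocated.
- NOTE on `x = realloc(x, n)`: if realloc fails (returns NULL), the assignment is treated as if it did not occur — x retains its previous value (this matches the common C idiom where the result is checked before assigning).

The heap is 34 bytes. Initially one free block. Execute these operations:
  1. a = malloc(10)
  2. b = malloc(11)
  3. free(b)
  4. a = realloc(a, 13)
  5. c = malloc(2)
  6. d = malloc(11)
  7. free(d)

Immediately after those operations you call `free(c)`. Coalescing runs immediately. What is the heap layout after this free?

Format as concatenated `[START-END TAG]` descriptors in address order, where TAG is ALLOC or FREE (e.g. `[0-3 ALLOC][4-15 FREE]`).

Answer: [0-12 ALLOC][13-33 FREE]

Derivation:
Op 1: a = malloc(10) -> a = 0; heap: [0-9 ALLOC][10-33 FREE]
Op 2: b = malloc(11) -> b = 10; heap: [0-9 ALLOC][10-20 ALLOC][21-33 FREE]
Op 3: free(b) -> (freed b); heap: [0-9 ALLOC][10-33 FREE]
Op 4: a = realloc(a, 13) -> a = 0; heap: [0-12 ALLOC][13-33 FREE]
Op 5: c = malloc(2) -> c = 13; heap: [0-12 ALLOC][13-14 ALLOC][15-33 FREE]
Op 6: d = malloc(11) -> d = 15; heap: [0-12 ALLOC][13-14 ALLOC][15-25 ALLOC][26-33 FREE]
Op 7: free(d) -> (freed d); heap: [0-12 ALLOC][13-14 ALLOC][15-33 FREE]
free(c): c = 13 -> block [13-14 ALLOC]; mark free, coalesce with adjacent free neighbors -> [0-12 ALLOC][13-33 FREE]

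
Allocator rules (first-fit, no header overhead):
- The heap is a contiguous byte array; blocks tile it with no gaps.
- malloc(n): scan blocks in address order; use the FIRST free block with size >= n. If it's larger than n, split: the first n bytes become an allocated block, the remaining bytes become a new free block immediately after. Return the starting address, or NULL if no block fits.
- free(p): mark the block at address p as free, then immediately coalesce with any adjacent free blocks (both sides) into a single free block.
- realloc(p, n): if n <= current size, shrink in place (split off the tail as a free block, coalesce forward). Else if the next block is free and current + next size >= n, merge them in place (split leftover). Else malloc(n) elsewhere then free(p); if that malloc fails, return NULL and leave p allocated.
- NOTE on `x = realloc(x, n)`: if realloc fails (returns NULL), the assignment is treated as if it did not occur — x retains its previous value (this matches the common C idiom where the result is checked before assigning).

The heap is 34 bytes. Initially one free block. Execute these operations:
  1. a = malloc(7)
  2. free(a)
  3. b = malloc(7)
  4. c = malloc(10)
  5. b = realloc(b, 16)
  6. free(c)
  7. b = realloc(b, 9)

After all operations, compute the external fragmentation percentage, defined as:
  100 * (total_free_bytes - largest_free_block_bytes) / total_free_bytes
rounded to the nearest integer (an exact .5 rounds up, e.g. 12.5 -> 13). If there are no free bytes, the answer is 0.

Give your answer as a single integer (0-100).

Op 1: a = malloc(7) -> a = 0; heap: [0-6 ALLOC][7-33 FREE]
Op 2: free(a) -> (freed a); heap: [0-33 FREE]
Op 3: b = malloc(7) -> b = 0; heap: [0-6 ALLOC][7-33 FREE]
Op 4: c = malloc(10) -> c = 7; heap: [0-6 ALLOC][7-16 ALLOC][17-33 FREE]
Op 5: b = realloc(b, 16) -> b = 17; heap: [0-6 FREE][7-16 ALLOC][17-32 ALLOC][33-33 FREE]
Op 6: free(c) -> (freed c); heap: [0-16 FREE][17-32 ALLOC][33-33 FREE]
Op 7: b = realloc(b, 9) -> b = 17; heap: [0-16 FREE][17-25 ALLOC][26-33 FREE]
Free blocks: [17 8] total_free=25 largest=17 -> 100*(25-17)/25 = 800/25 = 32

Answer: 32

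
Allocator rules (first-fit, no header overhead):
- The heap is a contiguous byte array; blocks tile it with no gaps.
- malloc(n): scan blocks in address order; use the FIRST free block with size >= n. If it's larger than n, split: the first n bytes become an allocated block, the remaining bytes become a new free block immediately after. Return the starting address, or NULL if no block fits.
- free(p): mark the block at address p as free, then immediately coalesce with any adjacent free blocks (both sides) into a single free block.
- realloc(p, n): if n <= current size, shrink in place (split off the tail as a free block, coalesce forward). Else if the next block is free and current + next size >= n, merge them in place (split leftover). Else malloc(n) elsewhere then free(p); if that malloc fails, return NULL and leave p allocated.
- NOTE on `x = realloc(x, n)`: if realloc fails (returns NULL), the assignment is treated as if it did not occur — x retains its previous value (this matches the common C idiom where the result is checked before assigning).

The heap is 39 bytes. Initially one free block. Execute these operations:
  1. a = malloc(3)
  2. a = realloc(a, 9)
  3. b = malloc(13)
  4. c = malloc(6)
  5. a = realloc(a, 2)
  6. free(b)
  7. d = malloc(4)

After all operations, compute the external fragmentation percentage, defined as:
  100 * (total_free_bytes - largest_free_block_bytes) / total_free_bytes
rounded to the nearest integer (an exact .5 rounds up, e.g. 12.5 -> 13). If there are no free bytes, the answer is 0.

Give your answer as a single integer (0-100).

Answer: 41

Derivation:
Op 1: a = malloc(3) -> a = 0; heap: [0-2 ALLOC][3-38 FREE]
Op 2: a = realloc(a, 9) -> a = 0; heap: [0-8 ALLOC][9-38 FREE]
Op 3: b = malloc(13) -> b = 9; heap: [0-8 ALLOC][9-21 ALLOC][22-38 FREE]
Op 4: c = malloc(6) -> c = 22; heap: [0-8 ALLOC][9-21 ALLOC][22-27 ALLOC][28-38 FREE]
Op 5: a = realloc(a, 2) -> a = 0; heap: [0-1 ALLOC][2-8 FREE][9-21 ALLOC][22-27 ALLOC][28-38 FREE]
Op 6: free(b) -> (freed b); heap: [0-1 ALLOC][2-21 FREE][22-27 ALLOC][28-38 FREE]
Op 7: d = malloc(4) -> d = 2; heap: [0-1 ALLOC][2-5 ALLOC][6-21 FREE][22-27 ALLOC][28-38 FREE]
Free blocks: [16 11] total_free=27 largest=16 -> 100*(27-16)/27 = 1100/27 ≈ 40.741 -> rounds to 41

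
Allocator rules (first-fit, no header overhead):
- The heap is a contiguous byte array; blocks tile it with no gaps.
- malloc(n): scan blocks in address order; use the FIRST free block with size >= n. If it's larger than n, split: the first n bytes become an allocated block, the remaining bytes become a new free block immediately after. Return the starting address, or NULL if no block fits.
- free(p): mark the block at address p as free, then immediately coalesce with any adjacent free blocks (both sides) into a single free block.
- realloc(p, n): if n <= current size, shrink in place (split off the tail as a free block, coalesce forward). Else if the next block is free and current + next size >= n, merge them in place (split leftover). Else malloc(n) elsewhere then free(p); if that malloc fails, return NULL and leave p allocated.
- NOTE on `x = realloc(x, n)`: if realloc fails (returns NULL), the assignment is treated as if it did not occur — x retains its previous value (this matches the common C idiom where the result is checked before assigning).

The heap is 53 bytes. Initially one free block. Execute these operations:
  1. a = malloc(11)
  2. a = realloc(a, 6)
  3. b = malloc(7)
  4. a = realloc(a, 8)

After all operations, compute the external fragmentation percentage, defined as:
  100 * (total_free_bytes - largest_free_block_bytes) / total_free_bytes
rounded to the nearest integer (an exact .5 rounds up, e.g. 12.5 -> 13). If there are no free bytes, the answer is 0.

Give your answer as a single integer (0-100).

Op 1: a = malloc(11) -> a = 0; heap: [0-10 ALLOC][11-52 FREE]
Op 2: a = realloc(a, 6) -> a = 0; heap: [0-5 ALLOC][6-52 FREE]
Op 3: b = malloc(7) -> b = 6; heap: [0-5 ALLOC][6-12 ALLOC][13-52 FREE]
Op 4: a = realloc(a, 8) -> a = 13; heap: [0-5 FREE][6-12 ALLOC][13-20 ALLOC][21-52 FREE]
Free blocks: [6 32] total_free=38 largest=32 -> 100*(38-32)/38 = 600/38 ≈ 15.789 -> rounds to 16

Answer: 16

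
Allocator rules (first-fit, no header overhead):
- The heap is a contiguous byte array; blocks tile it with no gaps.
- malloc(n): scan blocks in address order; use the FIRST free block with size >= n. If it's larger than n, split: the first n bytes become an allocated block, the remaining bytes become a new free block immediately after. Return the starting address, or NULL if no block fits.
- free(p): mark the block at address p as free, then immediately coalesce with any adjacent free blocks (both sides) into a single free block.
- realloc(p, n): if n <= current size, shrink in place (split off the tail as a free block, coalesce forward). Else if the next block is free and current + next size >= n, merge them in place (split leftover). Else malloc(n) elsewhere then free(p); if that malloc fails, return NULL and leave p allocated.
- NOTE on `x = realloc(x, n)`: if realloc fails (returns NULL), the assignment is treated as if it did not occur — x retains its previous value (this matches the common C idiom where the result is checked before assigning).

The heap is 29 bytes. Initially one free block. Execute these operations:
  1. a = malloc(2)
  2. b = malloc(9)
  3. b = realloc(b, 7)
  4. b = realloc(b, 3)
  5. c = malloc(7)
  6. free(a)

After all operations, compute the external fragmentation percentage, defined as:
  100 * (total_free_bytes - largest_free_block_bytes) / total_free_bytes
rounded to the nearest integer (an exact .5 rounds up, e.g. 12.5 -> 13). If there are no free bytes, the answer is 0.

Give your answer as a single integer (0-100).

Op 1: a = malloc(2) -> a = 0; heap: [0-1 ALLOC][2-28 FREE]
Op 2: b = malloc(9) -> b = 2; heap: [0-1 ALLOC][2-10 ALLOC][11-28 FREE]
Op 3: b = realloc(b, 7) -> b = 2; heap: [0-1 ALLOC][2-8 ALLOC][9-28 FREE]
Op 4: b = realloc(b, 3) -> b = 2; heap: [0-1 ALLOC][2-4 ALLOC][5-28 FREE]
Op 5: c = malloc(7) -> c = 5; heap: [0-1 ALLOC][2-4 ALLOC][5-11 ALLOC][12-28 FREE]
Op 6: free(a) -> (freed a); heap: [0-1 FREE][2-4 ALLOC][5-11 ALLOC][12-28 FREE]
Free blocks: [2 17] total_free=19 largest=17 -> 100*(19-17)/19 = 200/19 ≈ 10.526 -> rounds to 11

Answer: 11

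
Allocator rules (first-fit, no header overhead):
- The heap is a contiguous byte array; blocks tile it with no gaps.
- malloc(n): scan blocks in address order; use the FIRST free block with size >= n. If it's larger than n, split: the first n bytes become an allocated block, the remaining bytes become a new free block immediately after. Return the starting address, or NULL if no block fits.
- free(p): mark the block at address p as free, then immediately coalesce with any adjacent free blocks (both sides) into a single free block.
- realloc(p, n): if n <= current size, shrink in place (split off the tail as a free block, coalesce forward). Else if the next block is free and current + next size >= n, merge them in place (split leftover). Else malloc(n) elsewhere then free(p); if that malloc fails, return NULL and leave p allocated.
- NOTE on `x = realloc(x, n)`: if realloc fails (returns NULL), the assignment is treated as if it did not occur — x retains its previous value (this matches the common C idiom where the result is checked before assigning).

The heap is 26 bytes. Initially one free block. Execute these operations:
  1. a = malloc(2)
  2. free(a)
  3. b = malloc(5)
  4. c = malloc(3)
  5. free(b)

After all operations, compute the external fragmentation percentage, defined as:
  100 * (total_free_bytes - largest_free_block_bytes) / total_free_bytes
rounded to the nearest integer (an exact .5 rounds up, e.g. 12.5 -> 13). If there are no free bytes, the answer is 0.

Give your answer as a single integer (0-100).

Op 1: a = malloc(2) -> a = 0; heap: [0-1 ALLOC][2-25 FREE]
Op 2: free(a) -> (freed a); heap: [0-25 FREE]
Op 3: b = malloc(5) -> b = 0; heap: [0-4 ALLOC][5-25 FREE]
Op 4: c = malloc(3) -> c = 5; heap: [0-4 ALLOC][5-7 ALLOC][8-25 FREE]
Op 5: free(b) -> (freed b); heap: [0-4 FREE][5-7 ALLOC][8-25 FREE]
Free blocks: [5 18] total_free=23 largest=18 -> 100*(23-18)/23 = 500/23 ≈ 21.739 -> rounds to 22

Answer: 22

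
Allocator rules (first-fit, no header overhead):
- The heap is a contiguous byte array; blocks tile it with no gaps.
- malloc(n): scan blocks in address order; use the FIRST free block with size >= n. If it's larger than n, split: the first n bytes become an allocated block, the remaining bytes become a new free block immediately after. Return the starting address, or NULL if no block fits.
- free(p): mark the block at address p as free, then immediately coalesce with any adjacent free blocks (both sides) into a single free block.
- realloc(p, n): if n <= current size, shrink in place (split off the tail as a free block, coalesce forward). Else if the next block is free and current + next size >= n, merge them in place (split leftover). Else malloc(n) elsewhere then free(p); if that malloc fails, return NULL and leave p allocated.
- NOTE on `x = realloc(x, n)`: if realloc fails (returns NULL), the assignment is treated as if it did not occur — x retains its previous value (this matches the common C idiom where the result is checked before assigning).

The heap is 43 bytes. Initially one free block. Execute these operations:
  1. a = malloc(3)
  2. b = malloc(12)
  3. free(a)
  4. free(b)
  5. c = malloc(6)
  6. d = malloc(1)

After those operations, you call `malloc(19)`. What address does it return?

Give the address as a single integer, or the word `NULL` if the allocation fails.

Op 1: a = malloc(3) -> a = 0; heap: [0-2 ALLOC][3-42 FREE]
Op 2: b = malloc(12) -> b = 3; heap: [0-2 ALLOC][3-14 ALLOC][15-42 FREE]
Op 3: free(a) -> (freed a); heap: [0-2 FREE][3-14 ALLOC][15-42 FREE]
Op 4: free(b) -> (freed b); heap: [0-42 FREE]
Op 5: c = malloc(6) -> c = 0; heap: [0-5 ALLOC][6-42 FREE]
Op 6: d = malloc(1) -> d = 6; heap: [0-5 ALLOC][6-6 ALLOC][7-42 FREE]
malloc(19): first-fit scan over [0-5 ALLOC][6-6 ALLOC][7-42 FREE] -> 7

Answer: 7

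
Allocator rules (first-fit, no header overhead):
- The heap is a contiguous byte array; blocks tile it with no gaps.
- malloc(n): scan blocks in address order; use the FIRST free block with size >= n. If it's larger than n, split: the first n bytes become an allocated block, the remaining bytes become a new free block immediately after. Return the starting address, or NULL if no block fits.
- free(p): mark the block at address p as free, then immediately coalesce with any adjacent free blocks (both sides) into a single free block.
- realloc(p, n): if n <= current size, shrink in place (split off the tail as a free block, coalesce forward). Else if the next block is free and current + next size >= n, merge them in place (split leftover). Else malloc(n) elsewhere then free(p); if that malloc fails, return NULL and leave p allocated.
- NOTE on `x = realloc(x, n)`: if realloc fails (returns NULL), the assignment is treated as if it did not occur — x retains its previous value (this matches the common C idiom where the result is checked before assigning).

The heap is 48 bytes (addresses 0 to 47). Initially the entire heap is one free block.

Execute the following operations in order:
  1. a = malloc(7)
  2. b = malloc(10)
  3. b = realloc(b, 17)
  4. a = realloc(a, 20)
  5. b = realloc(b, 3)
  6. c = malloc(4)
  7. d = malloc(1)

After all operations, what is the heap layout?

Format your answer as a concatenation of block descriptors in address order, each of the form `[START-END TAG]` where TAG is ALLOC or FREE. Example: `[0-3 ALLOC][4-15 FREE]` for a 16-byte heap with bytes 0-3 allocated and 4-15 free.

Op 1: a = malloc(7) -> a = 0; heap: [0-6 ALLOC][7-47 FREE]
Op 2: b = malloc(10) -> b = 7; heap: [0-6 ALLOC][7-16 ALLOC][17-47 FREE]
Op 3: b = realloc(b, 17) -> b = 7; heap: [0-6 ALLOC][7-23 ALLOC][24-47 FREE]
Op 4: a = realloc(a, 20) -> a = 24; heap: [0-6 FREE][7-23 ALLOC][24-43 ALLOC][44-47 FREE]
Op 5: b = realloc(b, 3) -> b = 7; heap: [0-6 FREE][7-9 ALLOC][10-23 FREE][24-43 ALLOC][44-47 FREE]
Op 6: c = malloc(4) -> c = 0; heap: [0-3 ALLOC][4-6 FREE][7-9 ALLOC][10-23 FREE][24-43 ALLOC][44-47 FREE]
Op 7: d = malloc(1) -> d = 4; heap: [0-3 ALLOC][4-4 ALLOC][5-6 FREE][7-9 ALLOC][10-23 FREE][24-43 ALLOC][44-47 FREE]

Answer: [0-3 ALLOC][4-4 ALLOC][5-6 FREE][7-9 ALLOC][10-23 FREE][24-43 ALLOC][44-47 FREE]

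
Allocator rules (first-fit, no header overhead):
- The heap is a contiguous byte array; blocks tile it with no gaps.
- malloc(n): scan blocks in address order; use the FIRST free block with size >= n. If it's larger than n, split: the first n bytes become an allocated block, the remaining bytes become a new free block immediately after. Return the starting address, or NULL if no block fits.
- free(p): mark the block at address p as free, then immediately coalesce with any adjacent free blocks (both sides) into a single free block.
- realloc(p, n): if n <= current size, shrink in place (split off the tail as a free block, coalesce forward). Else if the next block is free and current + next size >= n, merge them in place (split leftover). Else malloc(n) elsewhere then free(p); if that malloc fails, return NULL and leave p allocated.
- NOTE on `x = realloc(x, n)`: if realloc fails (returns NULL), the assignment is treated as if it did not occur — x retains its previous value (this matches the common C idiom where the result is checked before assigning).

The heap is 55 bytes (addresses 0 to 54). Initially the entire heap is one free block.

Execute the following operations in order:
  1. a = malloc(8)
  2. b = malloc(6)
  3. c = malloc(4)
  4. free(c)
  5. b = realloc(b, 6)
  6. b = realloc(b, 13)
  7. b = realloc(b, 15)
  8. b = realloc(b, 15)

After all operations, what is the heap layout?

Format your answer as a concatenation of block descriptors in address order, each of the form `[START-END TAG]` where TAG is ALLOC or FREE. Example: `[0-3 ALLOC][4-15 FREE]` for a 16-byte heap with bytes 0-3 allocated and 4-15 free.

Op 1: a = malloc(8) -> a = 0; heap: [0-7 ALLOC][8-54 FREE]
Op 2: b = malloc(6) -> b = 8; heap: [0-7 ALLOC][8-13 ALLOC][14-54 FREE]
Op 3: c = malloc(4) -> c = 14; heap: [0-7 ALLOC][8-13 ALLOC][14-17 ALLOC][18-54 FREE]
Op 4: free(c) -> (freed c); heap: [0-7 ALLOC][8-13 ALLOC][14-54 FREE]
Op 5: b = realloc(b, 6) -> b = 8; heap: [0-7 ALLOC][8-13 ALLOC][14-54 FREE]
Op 6: b = realloc(b, 13) -> b = 8; heap: [0-7 ALLOC][8-20 ALLOC][21-54 FREE]
Op 7: b = realloc(b, 15) -> b = 8; heap: [0-7 ALLOC][8-22 ALLOC][23-54 FREE]
Op 8: b = realloc(b, 15) -> b = 8; heap: [0-7 ALLOC][8-22 ALLOC][23-54 FREE]

Answer: [0-7 ALLOC][8-22 ALLOC][23-54 FREE]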